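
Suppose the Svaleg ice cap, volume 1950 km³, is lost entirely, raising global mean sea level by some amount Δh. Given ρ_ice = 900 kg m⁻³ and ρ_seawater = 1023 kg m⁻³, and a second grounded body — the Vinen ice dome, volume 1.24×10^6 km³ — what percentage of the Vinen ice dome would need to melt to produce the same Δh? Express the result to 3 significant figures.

≈ 0.157 %

Equal sea-level rise means equal mass of meltwater, i.e. equal mass of ice lost.
Ice mass of Svaleg: 1.755×10^15 kg; ice mass of Vinen: 1.116×10^18 kg.
Fraction required = 1.755×10^15 / 1.116×10^18 = 1.57×10^-3 → 0.157 %.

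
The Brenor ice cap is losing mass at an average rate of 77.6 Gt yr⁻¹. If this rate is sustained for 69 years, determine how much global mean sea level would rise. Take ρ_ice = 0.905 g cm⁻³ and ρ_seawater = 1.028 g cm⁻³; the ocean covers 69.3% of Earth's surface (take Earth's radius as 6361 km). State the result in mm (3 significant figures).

Total mass lost = 77.6 Gt/yr × 69 yr = 5354 Gt = 5.354×10^15 kg.
ρ_w = 1.028 g cm⁻³ = 1028 kg m⁻³, so water volume = 5.354×10^15 / 1028 = 5.209×10^12 m³.
Δh = 5.209×10^12 / 3.52×10^14 = 0.0148 m = 14.8 mm.

≈ 14.8 mm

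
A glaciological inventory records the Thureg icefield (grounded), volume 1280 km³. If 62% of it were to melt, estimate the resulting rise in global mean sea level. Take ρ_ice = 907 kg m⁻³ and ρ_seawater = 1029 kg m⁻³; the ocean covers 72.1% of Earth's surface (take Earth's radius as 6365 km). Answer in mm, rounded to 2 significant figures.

≈ 1.9 mm

Thureg: 0.62 × 1280 km³ × (907/1029) = 699.5 km³ of water.
Spread over 3.67×10^14 m² of ocean, Δh = 6.995×10^11 / 3.67×10^14 = 1.91×10^-3 m = 1.9 mm.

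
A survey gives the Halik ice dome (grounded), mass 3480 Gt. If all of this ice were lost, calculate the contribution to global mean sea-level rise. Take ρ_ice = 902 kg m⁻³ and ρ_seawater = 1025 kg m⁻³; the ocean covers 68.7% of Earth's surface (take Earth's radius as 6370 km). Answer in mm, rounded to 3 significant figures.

Halik: 3480 Gt = 3.480×10^15 kg; dividing by ρ_w = 1025 kg m⁻³ gives 3.395×10^12 m³ of water.
Spread over 3.50×10^14 m² of ocean, Δh = 3.395×10^12 / 3.50×10^14 = 9.69×10^-3 m = 9.69 mm.

≈ 9.69 mm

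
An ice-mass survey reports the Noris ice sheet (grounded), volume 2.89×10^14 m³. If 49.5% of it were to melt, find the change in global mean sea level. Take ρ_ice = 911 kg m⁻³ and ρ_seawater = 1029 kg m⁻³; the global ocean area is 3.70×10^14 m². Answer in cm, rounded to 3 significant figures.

≈ 34.2 cm

Noris: 0.495 × 2.89×10^14 m³ × (911/1029) = 1.267×10^14 m³ of water.
Spread over 3.70×10^14 m² of ocean, Δh = 1.267×10^14 / 3.70×10^14 = 0.342 m = 34.2 cm.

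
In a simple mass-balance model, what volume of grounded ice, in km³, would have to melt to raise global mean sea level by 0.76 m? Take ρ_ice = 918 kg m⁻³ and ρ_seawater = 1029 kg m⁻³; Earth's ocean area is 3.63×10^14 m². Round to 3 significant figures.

≈ 3.09×10^5 km³

Required water volume = Δh × A = 0.76 m × 3.63×10^14 m² = 2.759×10^14 m³ = 2.759×10^5 km³.
Ice volume = water volume × ρ_w/ρ_ice = 2.759×10^5 × 1029/918 = 3.09×10^5 km³.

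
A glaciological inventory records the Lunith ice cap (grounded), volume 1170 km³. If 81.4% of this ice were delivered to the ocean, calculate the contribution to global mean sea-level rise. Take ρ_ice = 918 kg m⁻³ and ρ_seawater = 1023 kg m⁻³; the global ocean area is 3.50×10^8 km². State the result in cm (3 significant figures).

≈ 0.244 cm

Lunith: 0.814 × 1170 km³ × (918/1023) = 854.6 km³ of water.
Spread over 3.50×10^14 m² of ocean, Δh = 8.546×10^11 / 3.50×10^14 = 2.44×10^-3 m = 0.244 cm.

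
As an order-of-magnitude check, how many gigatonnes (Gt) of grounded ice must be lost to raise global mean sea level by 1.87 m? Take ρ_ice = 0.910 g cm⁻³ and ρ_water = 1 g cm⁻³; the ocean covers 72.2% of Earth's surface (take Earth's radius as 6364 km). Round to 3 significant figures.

≈ 6.87×10^5 Gt

Required water volume = Δh × A = 1.87 m × 3.67×10^14 m² = 6.871×10^14 m³.
ρ_w = 1 g cm⁻³ = 1000 kg m⁻³, so the mass of water = 6.871×10^14 m³ × 1000 kg m⁻³ = 6.871×10^17 kg = 6.87×10^5 Gt (and the same mass of ice, by conservation).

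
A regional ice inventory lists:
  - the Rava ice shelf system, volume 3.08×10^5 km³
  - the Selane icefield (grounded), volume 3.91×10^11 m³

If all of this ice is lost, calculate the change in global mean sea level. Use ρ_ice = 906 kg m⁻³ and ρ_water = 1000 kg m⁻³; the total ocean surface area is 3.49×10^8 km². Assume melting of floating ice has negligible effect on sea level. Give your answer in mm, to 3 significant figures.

≈ 1.02 mm

The Rava ice shelf system is floating and already displaces its own weight of water, so its melt adds essentially nothing to sea level.
Selane: 3.91×10^11 m³ × (906/1000) = 3.542×10^11 m³ of water.
Total added water ≈ 3.542×10^11 m³ over 3.49×10^14 m² → Δh = 1.02×10^-3 m = 1.02 mm.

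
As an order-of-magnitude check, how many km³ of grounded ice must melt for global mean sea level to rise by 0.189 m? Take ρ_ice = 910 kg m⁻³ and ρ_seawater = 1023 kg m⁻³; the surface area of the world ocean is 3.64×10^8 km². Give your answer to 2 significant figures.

≈ 7.7×10^4 km³

Required water volume = Δh × A = 0.189 m × 3.64×10^14 m² = 6.880×10^13 m³ = 6.880×10^4 km³.
Ice volume = water volume × ρ_w/ρ_ice = 6.880×10^4 × 1023/910 = 7.7×10^4 km³.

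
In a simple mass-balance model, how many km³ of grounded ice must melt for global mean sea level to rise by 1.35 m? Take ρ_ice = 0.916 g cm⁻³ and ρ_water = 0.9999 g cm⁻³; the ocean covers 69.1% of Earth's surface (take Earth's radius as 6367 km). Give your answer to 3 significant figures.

≈ 5.19×10^5 km³

Required water volume = Δh × A = 1.35 m × 3.52×10^14 m² = 4.752×10^14 m³ = 4.752×10^5 km³.
Ice volume = water volume × ρ_w/ρ_ice = 4.752×10^5 × 999.9/916 = 5.19×10^5 km³.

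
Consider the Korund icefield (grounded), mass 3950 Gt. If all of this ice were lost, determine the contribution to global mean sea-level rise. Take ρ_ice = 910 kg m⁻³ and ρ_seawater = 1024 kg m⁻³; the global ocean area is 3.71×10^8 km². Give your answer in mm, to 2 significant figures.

Korund: 3950 Gt = 3.950×10^15 kg; dividing by ρ_w = 1024 kg m⁻³ gives 3.857×10^12 m³ of water.
Spread over 3.71×10^14 m² of ocean, Δh = 3.857×10^12 / 3.71×10^14 = 0.0104 m = 10 mm.

≈ 10 mm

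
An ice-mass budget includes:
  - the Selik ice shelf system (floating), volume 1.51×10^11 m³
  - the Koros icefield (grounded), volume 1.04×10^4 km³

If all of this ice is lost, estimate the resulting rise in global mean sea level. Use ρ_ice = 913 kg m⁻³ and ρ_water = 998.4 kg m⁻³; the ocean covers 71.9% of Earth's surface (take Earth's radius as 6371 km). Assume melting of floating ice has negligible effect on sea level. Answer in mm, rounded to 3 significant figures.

The Selik ice shelf system is floating and already displaces its own weight of water, so its melt adds essentially nothing to sea level.
Koros: 1.04×10^4 km³ × (913/998.4) = 9510 km³ of water.
Total added water ≈ 9.510×10^12 m³ over 3.67×10^14 m² → Δh = 0.0259 m = 25.9 mm.

≈ 25.9 mm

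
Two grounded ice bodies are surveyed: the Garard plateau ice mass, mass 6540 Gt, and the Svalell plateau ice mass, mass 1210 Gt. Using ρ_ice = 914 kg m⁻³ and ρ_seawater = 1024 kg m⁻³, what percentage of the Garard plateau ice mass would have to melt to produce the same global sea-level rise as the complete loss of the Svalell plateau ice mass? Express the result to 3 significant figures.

≈ 18.5 %

Equal sea-level rise means equal mass of meltwater, i.e. equal mass of ice lost.
Ice mass of Svalell: 1.210×10^15 kg; ice mass of Garard: 6.540×10^15 kg.
Fraction required = 1.210×10^15 / 6.540×10^15 = 0.185 → 18.5 %.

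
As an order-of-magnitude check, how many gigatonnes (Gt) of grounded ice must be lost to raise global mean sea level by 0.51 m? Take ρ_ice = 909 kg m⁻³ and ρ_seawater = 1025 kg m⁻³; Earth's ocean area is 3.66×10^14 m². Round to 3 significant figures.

Required water volume = Δh × A = 0.51 m × 3.66×10^14 m² = 1.867×10^14 m³.
ρ_w = 1025 kg m⁻³, so the mass of water = 1.867×10^14 m³ × 1025 kg m⁻³ = 1.913×10^17 kg = 1.91×10^5 Gt (and the same mass of ice, by conservation).

≈ 1.91×10^5 Gt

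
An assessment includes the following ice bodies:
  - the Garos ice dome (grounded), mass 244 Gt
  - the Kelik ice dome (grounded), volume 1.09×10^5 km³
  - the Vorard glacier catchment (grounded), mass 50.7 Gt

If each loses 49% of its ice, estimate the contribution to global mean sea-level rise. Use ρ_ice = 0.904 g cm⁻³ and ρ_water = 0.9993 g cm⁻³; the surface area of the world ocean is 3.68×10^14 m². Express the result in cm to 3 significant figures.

Garos: 0.49 × 244 Gt = 1.196×10^14 kg; dividing by ρ_w = 0.9993 g cm⁻³ = 999.3 kg m⁻³ gives 1.196×10^11 m³ of water.
Kelik: 0.49 × 1.09×10^5 km³ × (904/999.3) = 4.832×10^4 km³ of water.
Vorard: 0.49 × 50.7 Gt = 2.484×10^13 kg; dividing by ρ_w = 999.3 kg m⁻³ gives 2.486×10^10 m³ of water.
Total added water ≈ 4.846×10^13 m³ over 3.68×10^14 m² → Δh = 0.132 m = 13.2 cm.

≈ 13.2 cm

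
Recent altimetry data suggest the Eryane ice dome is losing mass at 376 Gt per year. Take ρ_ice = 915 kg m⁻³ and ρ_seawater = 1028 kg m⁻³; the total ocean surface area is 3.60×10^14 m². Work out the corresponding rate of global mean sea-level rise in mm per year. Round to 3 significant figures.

ρ_w = 1028 kg m⁻³. Annual water volume added = 376 Gt / ρ_w = 3.760×10^14 kg / 1028 kg m⁻³ = 3.658×10^11 m³.
Δh per year = 3.658×10^11 / 3.60×10^14 = 1.02×10^-3 m = 1.02 mm.

≈ 1.02 mm/yr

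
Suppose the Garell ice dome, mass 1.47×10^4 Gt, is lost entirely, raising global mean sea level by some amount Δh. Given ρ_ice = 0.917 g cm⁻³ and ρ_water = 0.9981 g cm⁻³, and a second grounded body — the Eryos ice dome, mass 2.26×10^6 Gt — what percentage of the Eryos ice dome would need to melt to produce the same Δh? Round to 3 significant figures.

≈ 0.650 %

Equal sea-level rise means equal mass of meltwater, i.e. equal mass of ice lost.
Ice mass of Garell: 1.470×10^16 kg; ice mass of Eryos: 2.260×10^18 kg.
Fraction required = 1.470×10^16 / 2.260×10^18 = 6.50×10^-3 → 0.650 %.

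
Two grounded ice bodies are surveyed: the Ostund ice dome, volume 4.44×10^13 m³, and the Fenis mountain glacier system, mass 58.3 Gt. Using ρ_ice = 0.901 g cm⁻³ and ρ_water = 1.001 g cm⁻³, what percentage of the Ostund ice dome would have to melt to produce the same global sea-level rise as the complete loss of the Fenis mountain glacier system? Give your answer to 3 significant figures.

≈ 0.146 %

Equal sea-level rise means equal mass of meltwater, i.e. equal mass of ice lost.
Ice mass of Fenis: 5.830×10^13 kg; ice mass of Ostund: 4.000×10^16 kg.
Fraction required = 5.830×10^13 / 4.000×10^16 = 1.46×10^-3 → 0.146 %.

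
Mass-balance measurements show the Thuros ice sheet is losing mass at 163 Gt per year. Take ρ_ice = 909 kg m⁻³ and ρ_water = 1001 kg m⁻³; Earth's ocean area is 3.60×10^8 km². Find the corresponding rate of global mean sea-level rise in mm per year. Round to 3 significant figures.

≈ 0.452 mm/yr

ρ_w = 1001 kg m⁻³. Annual water volume added = 163 Gt / ρ_w = 1.630×10^14 kg / 1001 kg m⁻³ = 1.628×10^11 m³.
Δh per year = 1.628×10^11 / 3.60×10^14 = 4.52×10^-4 m = 0.452 mm.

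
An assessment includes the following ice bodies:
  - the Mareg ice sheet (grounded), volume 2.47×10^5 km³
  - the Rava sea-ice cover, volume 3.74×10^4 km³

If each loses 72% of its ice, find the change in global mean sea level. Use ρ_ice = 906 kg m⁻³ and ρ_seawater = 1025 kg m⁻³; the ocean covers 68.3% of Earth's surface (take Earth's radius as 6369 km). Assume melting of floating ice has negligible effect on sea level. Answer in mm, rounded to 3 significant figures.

Mareg: 0.72 × 2.47×10^5 km³ × (906/1025) = 1.572×10^5 km³ of water.
The Rava sea-ice cover is floating and already displaces its own weight of water, so its melt adds essentially nothing to sea level.
Total added water ≈ 1.572×10^14 m³ over 3.48×10^14 m² → Δh = 0.452 m = 452 mm.

≈ 452 mm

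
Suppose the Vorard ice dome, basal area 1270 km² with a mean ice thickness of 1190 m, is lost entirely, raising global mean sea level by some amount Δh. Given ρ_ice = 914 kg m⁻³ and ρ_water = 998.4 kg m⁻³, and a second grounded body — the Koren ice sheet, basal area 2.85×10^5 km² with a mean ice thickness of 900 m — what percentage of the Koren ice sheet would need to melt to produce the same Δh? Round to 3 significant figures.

Equal sea-level rise means equal mass of meltwater, i.e. equal mass of ice lost.
Ice mass of Vorard: 1.381×10^15 kg; ice mass of Koren: 2.344×10^17 kg.
Fraction required = 1.381×10^15 / 2.344×10^17 = 5.89×10^-3 → 0.589 %.

≈ 0.589 %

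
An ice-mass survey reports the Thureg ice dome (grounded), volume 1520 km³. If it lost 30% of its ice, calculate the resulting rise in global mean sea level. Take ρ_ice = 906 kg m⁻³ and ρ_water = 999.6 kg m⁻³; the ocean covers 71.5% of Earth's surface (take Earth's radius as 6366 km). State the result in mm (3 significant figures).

Thureg: 0.3 × 1520 km³ × (906/999.6) = 413.3 km³ of water.
Spread over 3.64×10^14 m² of ocean, Δh = 4.133×10^11 / 3.64×10^14 = 1.14×10^-3 m = 1.14 mm.

≈ 1.14 mm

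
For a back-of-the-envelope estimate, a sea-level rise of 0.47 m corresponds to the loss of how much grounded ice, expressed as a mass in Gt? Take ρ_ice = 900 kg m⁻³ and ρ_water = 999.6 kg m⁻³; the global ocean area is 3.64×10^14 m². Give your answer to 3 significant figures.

≈ 1.71×10^5 Gt

Required water volume = Δh × A = 0.47 m × 3.64×10^14 m² = 1.711×10^14 m³.
ρ_w = 999.6 kg m⁻³, so the mass of water = 1.711×10^14 m³ × 999.6 kg m⁻³ = 1.710×10^17 kg = 1.71×10^5 Gt (and the same mass of ice, by conservation).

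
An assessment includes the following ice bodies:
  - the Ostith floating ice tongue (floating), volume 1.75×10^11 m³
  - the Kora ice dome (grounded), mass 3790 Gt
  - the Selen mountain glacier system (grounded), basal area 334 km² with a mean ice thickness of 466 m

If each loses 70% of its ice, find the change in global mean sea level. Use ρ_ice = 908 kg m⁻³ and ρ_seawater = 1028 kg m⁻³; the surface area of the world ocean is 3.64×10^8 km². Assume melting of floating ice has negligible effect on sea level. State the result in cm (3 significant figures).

The Ostith floating ice tongue is floating and already displaces its own weight of water, so its melt adds essentially nothing to sea level.
Kora: 0.7 × 3790 Gt = 2.653×10^15 kg; dividing by ρ_w = 1028 kg m⁻³ gives 2.581×10^12 m³ of water.
Selen: ice volume = 334 km² × 466 m = 155.6 km³; 0.7 × 155.6 × (908/1028) = 96.23 km³ of water.
Total added water ≈ 2.677×10^12 m³ over 3.64×10^14 m² → Δh = 7.35×10^-3 m = 0.735 cm.

≈ 0.735 cm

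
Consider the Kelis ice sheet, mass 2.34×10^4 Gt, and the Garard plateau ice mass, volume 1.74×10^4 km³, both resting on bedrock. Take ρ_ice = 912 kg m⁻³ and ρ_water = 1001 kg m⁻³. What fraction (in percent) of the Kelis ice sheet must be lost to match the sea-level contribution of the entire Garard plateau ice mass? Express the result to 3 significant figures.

≈ 67.8 %

Equal sea-level rise means equal mass of meltwater, i.e. equal mass of ice lost.
Ice mass of Garard: 1.587×10^16 kg; ice mass of Kelis: 2.340×10^16 kg.
Fraction required = 1.587×10^16 / 2.340×10^16 = 0.678 → 67.8 %.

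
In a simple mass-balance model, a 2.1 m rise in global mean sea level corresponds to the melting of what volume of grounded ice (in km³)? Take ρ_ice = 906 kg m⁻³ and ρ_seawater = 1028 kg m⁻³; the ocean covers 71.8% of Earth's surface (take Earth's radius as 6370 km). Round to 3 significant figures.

Required water volume = Δh × A = 2.1 m × 3.66×10^14 m² = 7.688×10^14 m³ = 7.688×10^5 km³.
Ice volume = water volume × ρ_w/ρ_ice = 7.688×10^5 × 1028/906 = 8.72×10^5 km³.

≈ 8.72×10^5 km³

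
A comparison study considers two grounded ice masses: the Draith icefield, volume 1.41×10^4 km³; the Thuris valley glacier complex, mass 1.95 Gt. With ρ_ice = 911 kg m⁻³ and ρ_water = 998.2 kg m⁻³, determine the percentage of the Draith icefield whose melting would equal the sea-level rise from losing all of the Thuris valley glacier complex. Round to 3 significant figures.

Equal sea-level rise means equal mass of meltwater, i.e. equal mass of ice lost.
Ice mass of Thuris: 1.950×10^12 kg; ice mass of Draith: 1.285×10^16 kg.
Fraction required = 1.950×10^12 / 1.285×10^16 = 1.52×10^-4 → 0.0152 %.

≈ 0.0152 %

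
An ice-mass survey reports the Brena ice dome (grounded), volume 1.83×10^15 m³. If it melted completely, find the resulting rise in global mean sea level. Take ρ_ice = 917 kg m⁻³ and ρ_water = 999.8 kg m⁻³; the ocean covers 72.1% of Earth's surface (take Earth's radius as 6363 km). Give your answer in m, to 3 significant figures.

Brena: 1.83×10^15 m³ × (917/999.8) = 1.678×10^15 m³ of water.
Spread over 3.67×10^14 m² of ocean, Δh = 1.678×10^15 / 3.67×10^14 = 4.58 m.

≈ 4.58 m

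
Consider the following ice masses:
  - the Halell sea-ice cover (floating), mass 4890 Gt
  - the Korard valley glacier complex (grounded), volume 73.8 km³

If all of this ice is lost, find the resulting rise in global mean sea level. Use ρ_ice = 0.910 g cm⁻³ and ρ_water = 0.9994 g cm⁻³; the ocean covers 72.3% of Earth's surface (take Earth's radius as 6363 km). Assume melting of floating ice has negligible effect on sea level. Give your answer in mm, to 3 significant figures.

≈ 0.183 mm

The Halell sea-ice cover is floating and already displaces its own weight of water, so its melt adds essentially nothing to sea level.
Korard: 73.8 km³ × (910/999.4) = 67.20 km³ of water.
Total added water ≈ 6.720×10^10 m³ over 3.68×10^14 m² → Δh = 1.83×10^-4 m = 0.183 mm.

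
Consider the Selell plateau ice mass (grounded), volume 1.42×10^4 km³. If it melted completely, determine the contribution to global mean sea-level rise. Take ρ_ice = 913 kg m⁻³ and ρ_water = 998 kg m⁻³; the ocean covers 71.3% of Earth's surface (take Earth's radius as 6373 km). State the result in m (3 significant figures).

≈ 0.0357 m

Selell: 1.42×10^4 km³ × (913/998) = 1.299×10^4 km³ of water.
Spread over 3.64×10^14 m² of ocean, Δh = 1.299×10^13 / 3.64×10^14 = 0.0357 m.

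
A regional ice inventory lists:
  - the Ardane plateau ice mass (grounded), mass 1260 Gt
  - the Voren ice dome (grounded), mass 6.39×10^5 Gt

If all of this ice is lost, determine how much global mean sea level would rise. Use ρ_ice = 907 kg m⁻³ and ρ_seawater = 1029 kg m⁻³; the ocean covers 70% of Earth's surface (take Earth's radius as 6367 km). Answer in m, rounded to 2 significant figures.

≈ 1.7 m

Ardane: 1260 Gt = 1.260×10^15 kg; dividing by ρ_w = 1029 kg m⁻³ gives 1.224×10^12 m³ of water.
Voren: 6.39×10^5 Gt = 6.390×10^17 kg; dividing by ρ_w = 1029 kg m⁻³ gives 6.210×10^14 m³ of water.
Total added water ≈ 6.222×10^14 m³ over 3.57×10^14 m² → Δh = 1.74 m.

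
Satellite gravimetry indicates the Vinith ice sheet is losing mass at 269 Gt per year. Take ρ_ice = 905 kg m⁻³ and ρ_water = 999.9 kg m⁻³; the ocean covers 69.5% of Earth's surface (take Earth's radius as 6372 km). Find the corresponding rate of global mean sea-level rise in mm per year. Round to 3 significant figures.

≈ 0.759 mm/yr

ρ_w = 999.9 kg m⁻³. Annual water volume added = 269 Gt / ρ_w = 2.690×10^14 kg / 999.9 kg m⁻³ = 2.690×10^11 m³.
Δh per year = 2.690×10^11 / 3.55×10^14 = 7.59×10^-4 m = 0.759 mm.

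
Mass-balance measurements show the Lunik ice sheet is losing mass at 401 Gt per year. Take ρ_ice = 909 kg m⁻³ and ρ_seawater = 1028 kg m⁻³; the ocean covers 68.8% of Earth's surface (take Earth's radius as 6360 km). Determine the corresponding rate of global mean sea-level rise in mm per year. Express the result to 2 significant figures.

ρ_w = 1028 kg m⁻³. Annual water volume added = 401 Gt / ρ_w = 4.010×10^14 kg / 1028 kg m⁻³ = 3.901×10^11 m³.
Δh per year = 3.901×10^11 / 3.50×10^14 = 1.12×10^-3 m = 1.1 mm.

≈ 1.1 mm/yr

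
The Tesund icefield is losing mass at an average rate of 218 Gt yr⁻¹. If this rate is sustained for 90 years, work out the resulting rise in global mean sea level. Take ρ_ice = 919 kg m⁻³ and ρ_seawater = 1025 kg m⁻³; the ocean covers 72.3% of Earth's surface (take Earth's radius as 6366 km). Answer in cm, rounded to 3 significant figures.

Total mass lost = 218 Gt/yr × 90 yr = 1.962×10^4 Gt = 1.962×10^16 kg.
ρ_w = 1025 kg m⁻³, so water volume = 1.962×10^16 / 1025 = 1.914×10^13 m³.
Δh = 1.914×10^13 / 3.68×10^14 = 0.0520 m = 5.20 cm.

≈ 5.20 cm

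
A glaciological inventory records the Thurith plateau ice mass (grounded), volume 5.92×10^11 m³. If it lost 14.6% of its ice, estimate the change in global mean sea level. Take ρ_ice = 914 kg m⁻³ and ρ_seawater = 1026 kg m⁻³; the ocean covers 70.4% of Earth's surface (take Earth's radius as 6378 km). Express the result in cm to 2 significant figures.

≈ 0.021 cm

Thurith: 0.146 × 5.92×10^11 m³ × (914/1026) = 7.700×10^10 m³ of water.
Spread over 3.60×10^14 m² of ocean, Δh = 7.700×10^10 / 3.60×10^14 = 2.14×10^-4 m = 0.021 cm.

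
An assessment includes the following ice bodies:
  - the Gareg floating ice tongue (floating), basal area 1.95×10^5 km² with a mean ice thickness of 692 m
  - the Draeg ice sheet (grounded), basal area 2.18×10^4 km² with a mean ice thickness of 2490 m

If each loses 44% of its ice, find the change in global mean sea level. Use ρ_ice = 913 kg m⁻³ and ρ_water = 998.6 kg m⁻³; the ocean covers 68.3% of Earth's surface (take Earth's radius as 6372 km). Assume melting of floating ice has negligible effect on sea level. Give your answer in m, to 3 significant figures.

The Gareg floating ice tongue is floating and already displaces its own weight of water, so its melt adds essentially nothing to sea level.
Draeg: ice volume = 2.18×10^4 km² × 2490 m = 5.428×10^4 km³; 0.44 × 5.428×10^4 × (913/998.6) = 2.184×10^4 km³ of water.
Total added water ≈ 2.184×10^13 m³ over 3.48×10^14 m² → Δh = 0.0627 m.

≈ 0.0627 m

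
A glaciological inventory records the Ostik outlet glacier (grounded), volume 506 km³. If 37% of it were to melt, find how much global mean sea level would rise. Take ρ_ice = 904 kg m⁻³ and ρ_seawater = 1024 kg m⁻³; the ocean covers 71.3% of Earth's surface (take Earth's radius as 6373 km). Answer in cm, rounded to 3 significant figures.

Ostik: 0.37 × 506 km³ × (904/1024) = 165.3 km³ of water.
Spread over 3.64×10^14 m² of ocean, Δh = 1.653×10^11 / 3.64×10^14 = 4.54×10^-4 m = 0.0454 cm.

≈ 0.0454 cm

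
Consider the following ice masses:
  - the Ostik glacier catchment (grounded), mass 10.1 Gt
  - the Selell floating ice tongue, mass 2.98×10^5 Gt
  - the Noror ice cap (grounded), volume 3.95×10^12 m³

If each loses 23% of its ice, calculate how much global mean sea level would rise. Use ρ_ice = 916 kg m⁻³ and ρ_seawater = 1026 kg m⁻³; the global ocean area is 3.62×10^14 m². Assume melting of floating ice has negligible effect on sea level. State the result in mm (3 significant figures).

Ostik: 0.23 × 10.1 Gt = 2.323×10^12 kg; dividing by ρ_w = 1026 kg m⁻³ gives 2.264×10^9 m³ of water.
The Selell floating ice tongue is floating and already displaces its own weight of water, so its melt adds essentially nothing to sea level.
Noror: 0.23 × 3.95×10^12 m³ × (916/1026) = 8.111×10^11 m³ of water.
Total added water ≈ 8.134×10^11 m³ over 3.62×10^14 m² → Δh = 2.25×10^-3 m = 2.25 mm.

≈ 2.25 mm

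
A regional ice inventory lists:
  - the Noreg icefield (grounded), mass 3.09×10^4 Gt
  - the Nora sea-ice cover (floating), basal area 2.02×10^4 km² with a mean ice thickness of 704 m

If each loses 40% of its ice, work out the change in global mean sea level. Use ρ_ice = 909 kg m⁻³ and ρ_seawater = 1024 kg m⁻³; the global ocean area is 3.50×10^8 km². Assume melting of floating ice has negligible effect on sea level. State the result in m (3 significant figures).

Noreg: 0.4 × 3.09×10^4 Gt = 1.236×10^16 kg; dividing by ρ_w = 1024 kg m⁻³ gives 1.207×10^13 m³ of water.
The Nora sea-ice cover is floating and already displaces its own weight of water, so its melt adds essentially nothing to sea level.
Total added water ≈ 1.207×10^13 m³ over 3.50×10^14 m² → Δh = 0.0345 m.

≈ 0.0345 m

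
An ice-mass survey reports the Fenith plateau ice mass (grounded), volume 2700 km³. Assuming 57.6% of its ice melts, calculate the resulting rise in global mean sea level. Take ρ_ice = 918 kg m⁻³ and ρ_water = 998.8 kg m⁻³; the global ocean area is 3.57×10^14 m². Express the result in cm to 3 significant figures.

≈ 0.400 cm

Fenith: 0.576 × 2700 km³ × (918/998.8) = 1429 km³ of water.
Spread over 3.57×10^14 m² of ocean, Δh = 1.429×10^12 / 3.57×10^14 = 4.00×10^-3 m = 0.400 cm.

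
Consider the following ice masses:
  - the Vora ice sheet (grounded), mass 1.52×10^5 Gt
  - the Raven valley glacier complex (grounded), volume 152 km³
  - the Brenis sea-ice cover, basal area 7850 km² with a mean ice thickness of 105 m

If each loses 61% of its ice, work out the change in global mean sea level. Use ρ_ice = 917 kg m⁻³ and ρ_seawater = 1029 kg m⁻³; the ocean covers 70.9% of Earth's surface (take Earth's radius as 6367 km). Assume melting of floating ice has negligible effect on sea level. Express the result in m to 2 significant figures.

≈ 0.25 m

Vora: 0.61 × 1.52×10^5 Gt = 9.272×10^16 kg; dividing by ρ_w = 1029 kg m⁻³ gives 9.011×10^13 m³ of water.
Raven: 0.61 × 152 km³ × (917/1029) = 82.63 km³ of water.
The Brenis sea-ice cover is floating and already displaces its own weight of water, so its melt adds essentially nothing to sea level.
Total added water ≈ 9.019×10^13 m³ over 3.61×10^14 m² → Δh = 0.250 m.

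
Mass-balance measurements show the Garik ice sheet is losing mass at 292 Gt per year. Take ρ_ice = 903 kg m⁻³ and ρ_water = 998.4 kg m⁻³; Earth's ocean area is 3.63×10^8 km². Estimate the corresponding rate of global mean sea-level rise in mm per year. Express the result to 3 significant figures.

≈ 0.806 mm/yr

ρ_w = 998.4 kg m⁻³. Annual water volume added = 292 Gt / ρ_w = 2.920×10^14 kg / 998.4 kg m⁻³ = 2.925×10^11 m³.
Δh per year = 2.925×10^11 / 3.63×10^14 = 8.06×10^-4 m = 0.806 mm.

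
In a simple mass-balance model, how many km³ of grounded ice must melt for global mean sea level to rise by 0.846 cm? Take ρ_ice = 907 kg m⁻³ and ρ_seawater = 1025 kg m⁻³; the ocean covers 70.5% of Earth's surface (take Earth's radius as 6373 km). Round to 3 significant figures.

Required water volume = Δh × A = 0.00846 m × 3.60×10^14 m² = 3.044×10^12 m³ = 3044 km³.
Ice volume = water volume × ρ_w/ρ_ice = 3044 × 1025/907 = 3440 km³.

≈ 3440 km³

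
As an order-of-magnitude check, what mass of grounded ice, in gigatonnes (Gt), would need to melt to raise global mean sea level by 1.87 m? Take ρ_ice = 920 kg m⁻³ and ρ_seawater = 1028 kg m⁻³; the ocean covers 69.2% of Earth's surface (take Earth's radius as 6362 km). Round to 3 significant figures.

Required water volume = Δh × A = 1.87 m × 3.52×10^14 m² = 6.582×10^14 m³.
ρ_w = 1028 kg m⁻³, so the mass of water = 6.582×10^14 m³ × 1028 kg m⁻³ = 6.766×10^17 kg = 6.77×10^5 Gt (and the same mass of ice, by conservation).

≈ 6.77×10^5 Gt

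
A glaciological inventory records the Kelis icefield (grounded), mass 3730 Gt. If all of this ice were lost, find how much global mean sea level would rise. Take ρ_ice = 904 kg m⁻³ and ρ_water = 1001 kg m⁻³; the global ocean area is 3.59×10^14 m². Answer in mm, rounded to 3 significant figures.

Kelis: 3730 Gt = 3.730×10^15 kg; dividing by ρ_w = 1001 kg m⁻³ gives 3.726×10^12 m³ of water.
Spread over 3.59×10^14 m² of ocean, Δh = 3.726×10^12 / 3.59×10^14 = 0.0104 m = 10.4 mm.

≈ 10.4 mm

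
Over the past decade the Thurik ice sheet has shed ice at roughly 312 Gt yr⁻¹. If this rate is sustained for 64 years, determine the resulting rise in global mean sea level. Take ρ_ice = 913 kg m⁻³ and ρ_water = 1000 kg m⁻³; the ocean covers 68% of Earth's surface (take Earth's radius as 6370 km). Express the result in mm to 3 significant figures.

≈ 57.6 mm

Total mass lost = 312 Gt/yr × 64 yr = 1.997×10^4 Gt = 1.997×10^16 kg.
ρ_w = 1000 kg m⁻³, so water volume = 1.997×10^16 / 1000 = 1.997×10^13 m³.
Δh = 1.997×10^13 / 3.47×10^14 = 0.0576 m = 57.6 mm.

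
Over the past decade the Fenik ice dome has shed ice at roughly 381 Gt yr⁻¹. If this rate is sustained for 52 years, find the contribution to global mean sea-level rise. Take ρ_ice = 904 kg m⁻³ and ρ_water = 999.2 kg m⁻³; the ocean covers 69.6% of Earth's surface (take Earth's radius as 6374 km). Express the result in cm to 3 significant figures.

≈ 5.58 cm

Total mass lost = 381 Gt/yr × 52 yr = 1.981×10^4 Gt = 1.981×10^16 kg.
ρ_w = 999.2 kg m⁻³, so water volume = 1.981×10^16 / 999.2 = 1.983×10^13 m³.
Δh = 1.983×10^13 / 3.55×10^14 = 0.0558 m = 5.58 cm.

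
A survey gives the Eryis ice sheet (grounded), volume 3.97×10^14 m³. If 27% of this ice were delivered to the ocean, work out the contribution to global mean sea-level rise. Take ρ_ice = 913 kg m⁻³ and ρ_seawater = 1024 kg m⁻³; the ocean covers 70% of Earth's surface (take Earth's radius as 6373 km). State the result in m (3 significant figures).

≈ 0.268 m

Eryis: 0.27 × 3.97×10^14 m³ × (913/1024) = 9.557×10^13 m³ of water.
Spread over 3.57×10^14 m² of ocean, Δh = 9.557×10^13 / 3.57×10^14 = 0.268 m.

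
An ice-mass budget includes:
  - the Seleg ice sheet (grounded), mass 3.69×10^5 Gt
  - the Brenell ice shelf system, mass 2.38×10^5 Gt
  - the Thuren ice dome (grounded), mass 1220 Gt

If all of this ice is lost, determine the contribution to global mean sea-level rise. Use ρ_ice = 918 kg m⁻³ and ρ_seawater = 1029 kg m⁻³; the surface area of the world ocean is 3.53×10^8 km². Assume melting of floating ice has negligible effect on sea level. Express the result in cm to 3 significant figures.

≈ 102 cm

Seleg: 3.69×10^5 Gt = 3.690×10^17 kg; dividing by ρ_w = 1029 kg m⁻³ gives 3.586×10^14 m³ of water.
The Brenell ice shelf system is floating and already displaces its own weight of water, so its melt adds essentially nothing to sea level.
Thuren: 1220 Gt = 1.220×10^15 kg; dividing by ρ_w = 1029 kg m⁻³ gives 1.186×10^12 m³ of water.
Total added water ≈ 3.598×10^14 m³ over 3.53×10^14 m² → Δh = 1.02 m = 102 cm.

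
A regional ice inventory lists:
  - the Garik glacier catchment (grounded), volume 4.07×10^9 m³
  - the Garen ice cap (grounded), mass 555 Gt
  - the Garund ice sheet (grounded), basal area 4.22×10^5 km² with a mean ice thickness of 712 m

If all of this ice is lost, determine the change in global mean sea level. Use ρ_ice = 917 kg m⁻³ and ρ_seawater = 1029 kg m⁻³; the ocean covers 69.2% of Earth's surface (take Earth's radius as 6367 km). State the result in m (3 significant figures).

≈ 0.761 m

Garik: 4.07×10^9 m³ × (917/1029) = 3.627×10^9 m³ of water.
Garen: 555 Gt = 5.550×10^14 kg; dividing by ρ_w = 1029 kg m⁻³ gives 5.394×10^11 m³ of water.
Garund: ice volume = 4.22×10^5 km² × 712 m = 3.005×10^5 km³; 3.005×10^5 × (917/1029) = 2.678×10^5 km³ of water.
Total added water ≈ 2.683×10^14 m³ over 3.53×10^14 m² → Δh = 0.761 m.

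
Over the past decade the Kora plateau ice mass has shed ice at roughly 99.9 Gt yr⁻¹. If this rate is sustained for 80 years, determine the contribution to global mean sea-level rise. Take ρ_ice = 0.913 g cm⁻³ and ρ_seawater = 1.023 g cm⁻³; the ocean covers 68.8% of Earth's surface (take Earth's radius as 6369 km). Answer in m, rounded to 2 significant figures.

≈ 0.022 m

Total mass lost = 99.9 Gt/yr × 80 yr = 7992 Gt = 7.992×10^15 kg.
ρ_w = 1.023 g cm⁻³ = 1023 kg m⁻³, so water volume = 7.992×10^15 / 1023 = 7.812×10^12 m³.
Δh = 7.812×10^12 / 3.51×10^14 = 0.0223 m.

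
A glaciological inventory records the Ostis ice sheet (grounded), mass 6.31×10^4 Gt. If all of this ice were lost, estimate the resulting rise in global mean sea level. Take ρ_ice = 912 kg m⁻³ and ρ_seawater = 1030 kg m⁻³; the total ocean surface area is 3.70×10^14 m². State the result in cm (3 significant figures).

Ostis: 6.31×10^4 Gt = 6.310×10^16 kg; dividing by ρ_w = 1030 kg m⁻³ gives 6.126×10^13 m³ of water.
Spread over 3.70×10^14 m² of ocean, Δh = 6.126×10^13 / 3.70×10^14 = 0.166 m = 16.6 cm.

≈ 16.6 cm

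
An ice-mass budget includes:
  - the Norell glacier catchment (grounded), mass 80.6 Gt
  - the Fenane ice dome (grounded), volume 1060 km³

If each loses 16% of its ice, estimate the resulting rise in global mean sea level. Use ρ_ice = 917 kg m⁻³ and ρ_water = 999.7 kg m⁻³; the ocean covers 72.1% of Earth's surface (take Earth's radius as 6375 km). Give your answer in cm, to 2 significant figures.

Norell: 0.16 × 80.6 Gt = 1.290×10^13 kg; dividing by ρ_w = 999.7 kg m⁻³ gives 1.290×10^10 m³ of water.
Fenane: 0.16 × 1060 km³ × (917/999.7) = 155.6 km³ of water.
Total added water ≈ 1.685×10^11 m³ over 3.68×10^14 m² → Δh = 4.58×10^-4 m = 0.046 cm.

≈ 0.046 cm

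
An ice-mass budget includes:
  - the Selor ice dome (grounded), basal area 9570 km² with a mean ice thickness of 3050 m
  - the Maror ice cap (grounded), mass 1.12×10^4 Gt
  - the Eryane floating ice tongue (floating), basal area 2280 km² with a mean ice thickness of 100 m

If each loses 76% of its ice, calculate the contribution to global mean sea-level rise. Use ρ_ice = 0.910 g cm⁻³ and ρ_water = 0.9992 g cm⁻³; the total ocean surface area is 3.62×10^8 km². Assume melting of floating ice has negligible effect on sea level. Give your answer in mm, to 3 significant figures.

Selor: ice volume = 9570 km² × 3050 m = 2.919×10^4 km³; 0.76 × 2.919×10^4 × (910/999.2) = 2.020×10^4 km³ of water.
Maror: 0.76 × 1.12×10^4 Gt = 8.512×10^15 kg; dividing by ρ_w = 0.9992 g cm⁻³ = 999.2 kg m⁻³ gives 8.519×10^12 m³ of water.
The Eryane floating ice tongue is floating and already displaces its own weight of water, so its melt adds essentially nothing to sea level.
Total added water ≈ 2.872×10^13 m³ over 3.62×10^14 m² → Δh = 0.0793 m = 79.3 mm.

≈ 79.3 mm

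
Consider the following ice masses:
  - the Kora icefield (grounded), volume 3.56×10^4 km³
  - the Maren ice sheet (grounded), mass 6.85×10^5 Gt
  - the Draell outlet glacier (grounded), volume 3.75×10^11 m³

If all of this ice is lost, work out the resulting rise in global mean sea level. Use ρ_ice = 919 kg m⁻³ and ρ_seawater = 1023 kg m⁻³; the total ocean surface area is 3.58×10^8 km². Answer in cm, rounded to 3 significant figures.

Kora: 3.56×10^4 km³ × (919/1023) = 3.198×10^4 km³ of water.
Maren: 6.85×10^5 Gt = 6.850×10^17 kg; dividing by ρ_w = 1023 kg m⁻³ gives 6.696×10^14 m³ of water.
Draell: 3.75×10^11 m³ × (919/1023) = 3.369×10^11 m³ of water.
Total added water ≈ 7.019×10^14 m³ over 3.58×10^14 m² → Δh = 1.96 m = 196 cm.

≈ 196 cm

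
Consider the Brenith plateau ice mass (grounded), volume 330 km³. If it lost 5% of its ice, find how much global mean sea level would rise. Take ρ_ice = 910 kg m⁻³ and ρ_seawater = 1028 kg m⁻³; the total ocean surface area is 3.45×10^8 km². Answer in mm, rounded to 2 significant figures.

≈ 0.042 mm

Brenith: 0.05 × 330 km³ × (910/1028) = 14.61 km³ of water.
Spread over 3.45×10^14 m² of ocean, Δh = 1.461×10^10 / 3.45×10^14 = 4.23×10^-5 m = 0.042 mm.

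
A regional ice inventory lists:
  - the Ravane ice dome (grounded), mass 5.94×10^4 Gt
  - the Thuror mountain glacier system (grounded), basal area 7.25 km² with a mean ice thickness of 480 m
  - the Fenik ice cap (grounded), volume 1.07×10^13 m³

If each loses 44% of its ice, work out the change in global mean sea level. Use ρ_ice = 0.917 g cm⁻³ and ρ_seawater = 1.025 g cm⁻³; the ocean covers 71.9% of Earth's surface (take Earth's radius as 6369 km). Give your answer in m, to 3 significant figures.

Ravane: 0.44 × 5.94×10^4 Gt = 2.614×10^16 kg; dividing by ρ_w = 1.025 g cm⁻³ = 1025 kg m⁻³ gives 2.550×10^13 m³ of water.
Thuror: ice volume = 7.25 km² × 480 m = 3.480 km³; 0.44 × 3.480 × (917/1025) = 1.370 km³ of water.
Fenik: 0.44 × 1.07×10^13 m³ × (917/1025) = 4.212×10^12 m³ of water.
Total added water ≈ 2.971×10^13 m³ over 3.67×10^14 m² → Δh = 0.0811 m.

≈ 0.0811 m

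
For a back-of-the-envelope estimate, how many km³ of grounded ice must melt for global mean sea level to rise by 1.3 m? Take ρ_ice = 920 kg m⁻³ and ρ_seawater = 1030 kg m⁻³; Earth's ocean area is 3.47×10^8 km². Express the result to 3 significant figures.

Required water volume = Δh × A = 1.3 m × 3.47×10^14 m² = 4.511×10^14 m³ = 4.511×10^5 km³.
Ice volume = water volume × ρ_w/ρ_ice = 4.511×10^5 × 1030/920 = 5.05×10^5 km³.

≈ 5.05×10^5 km³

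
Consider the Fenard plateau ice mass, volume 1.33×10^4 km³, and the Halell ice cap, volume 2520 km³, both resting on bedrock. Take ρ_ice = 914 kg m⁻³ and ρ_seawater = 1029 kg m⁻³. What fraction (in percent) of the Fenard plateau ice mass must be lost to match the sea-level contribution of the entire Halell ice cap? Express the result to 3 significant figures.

≈ 18.9 %

Equal sea-level rise means equal mass of meltwater, i.e. equal mass of ice lost.
Ice mass of Halell: 2.303×10^15 kg; ice mass of Fenard: 1.216×10^16 kg.
Fraction required = 2.303×10^15 / 1.216×10^16 = 0.189 → 18.9 %.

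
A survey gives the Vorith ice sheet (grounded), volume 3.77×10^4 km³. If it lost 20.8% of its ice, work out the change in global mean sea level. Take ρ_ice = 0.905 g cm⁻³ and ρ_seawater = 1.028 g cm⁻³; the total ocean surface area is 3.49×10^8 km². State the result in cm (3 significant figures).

Vorith: 0.208 × 3.77×10^4 km³ × (905/1028) = 6903 km³ of water.
Spread over 3.49×10^14 m² of ocean, Δh = 6.903×10^12 / 3.49×10^14 = 0.0198 m = 1.98 cm.

≈ 1.98 cm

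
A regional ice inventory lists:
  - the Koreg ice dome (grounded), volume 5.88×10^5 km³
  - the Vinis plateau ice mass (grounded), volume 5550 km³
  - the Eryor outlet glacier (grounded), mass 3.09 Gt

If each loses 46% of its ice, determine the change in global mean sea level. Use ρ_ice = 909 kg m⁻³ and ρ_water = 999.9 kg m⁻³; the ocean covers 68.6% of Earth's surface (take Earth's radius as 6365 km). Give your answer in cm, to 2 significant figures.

≈ 71 cm

Koreg: 0.46 × 5.88×10^5 km³ × (909/999.9) = 2.459×10^5 km³ of water.
Vinis: 0.46 × 5550 km³ × (909/999.9) = 2321 km³ of water.
Eryor: 0.46 × 3.09 Gt = 1.421×10^12 kg; dividing by ρ_w = 999.9 kg m⁻³ gives 1.422×10^9 m³ of water.
Total added water ≈ 2.482×10^14 m³ over 3.49×10^14 m² → Δh = 0.711 m = 71 cm.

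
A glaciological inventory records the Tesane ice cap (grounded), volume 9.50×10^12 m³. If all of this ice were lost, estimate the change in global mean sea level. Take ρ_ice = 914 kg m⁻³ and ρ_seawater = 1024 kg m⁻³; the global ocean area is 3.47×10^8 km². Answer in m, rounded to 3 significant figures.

Tesane: 9.50×10^12 m³ × (914/1024) = 8.479×10^12 m³ of water.
Spread over 3.47×10^14 m² of ocean, Δh = 8.479×10^12 / 3.47×10^14 = 0.0244 m.

≈ 0.0244 m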